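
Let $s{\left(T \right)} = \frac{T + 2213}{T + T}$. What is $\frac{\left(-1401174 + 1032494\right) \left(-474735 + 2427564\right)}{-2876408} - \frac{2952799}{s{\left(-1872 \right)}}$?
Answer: $\frac{4005625462126821}{122606891} \approx 3.267 \cdot 10^{7}$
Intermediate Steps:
$s{\left(T \right)} = \frac{2213 + T}{2 T}$
$\frac{\left(-1401174 + 1032494\right) \left(-474735 + 2427564\right)}{-2876408} - \frac{2952799}{s{\left(-1872 \right)}} = \frac{\left(-1401174 + 1032494\right) \left(-474735 + 2427564\right)}{-2876408} - \frac{2952799}{\frac{1}{2} \frac{1}{-1872} \left(2213 - 1872\right)} = \left(-368680\right) 1952829 \left(- \frac{1}{2876408}\right) - \frac{2952799}{\frac{1}{2} \left(- \frac{1}{1872}\right) 341} = \left(-719968995720\right) \left(- \frac{1}{2876408}\right) - \frac{2952799}{- \frac{341}{3744}} = \frac{89996124465}{359551} - - \frac{11055279456}{341} = \frac{89996124465}{359551} + \frac{11055279456}{341} = \frac{4005625462126821}{122606891}$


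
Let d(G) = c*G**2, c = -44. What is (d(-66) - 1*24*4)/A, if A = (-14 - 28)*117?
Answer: 31960/819 ≈ 39.023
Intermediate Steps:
d(G) = -44*G**2
A = -4914 (A = -42*117 = -4914)
(d(-66) - 1*24*4)/A = (-44*(-66)**2 - 1*24*4)/(-4914) = (-44*4356 - 24*4)*(-1/4914) = (-191664 - 96)*(-1/4914) = -191760*(-1/4914) = 31960/819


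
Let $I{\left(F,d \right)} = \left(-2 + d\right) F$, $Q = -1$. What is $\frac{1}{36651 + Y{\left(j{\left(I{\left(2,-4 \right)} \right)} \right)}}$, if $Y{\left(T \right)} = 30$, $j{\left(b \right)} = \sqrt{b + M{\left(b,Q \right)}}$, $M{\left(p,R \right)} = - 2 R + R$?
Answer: $\frac{1}{36681} \approx 2.7262 \cdot 10^{-5}$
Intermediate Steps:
$M{\left(p,R \right)} = - R$
$I{\left(F,d \right)} = F \left(-2 + d\right)$
$j{\left(b \right)} = \sqrt{1 + b}$ ($j{\left(b \right)} = \sqrt{b - -1} = \sqrt{b + 1} = \sqrt{1 + b}$)
$\frac{1}{36651 + Y{\left(j{\left(I{\left(2,-4 \right)} \right)} \right)}} = \frac{1}{36651 + 30} = \frac{1}{36681}$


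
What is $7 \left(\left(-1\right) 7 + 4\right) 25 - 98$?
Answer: $-623$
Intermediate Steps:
$7 \left(\left(-1\right) 7 + 4\right) 25 - 98 = 7 \left(-7 + 4\right) 25 - 98 = 7 \left(-3\right) 25 - 98 = \left(-21\right) 25 - 98 = -525 - 98 = -623$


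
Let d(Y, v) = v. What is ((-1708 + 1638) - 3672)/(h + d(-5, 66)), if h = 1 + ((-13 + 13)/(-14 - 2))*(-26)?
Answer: -3742/67 ≈ -55.851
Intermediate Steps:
h = 1 (h = 1 + (0/(-16))*(-26) = 1 + (0*(-1/16))*(-26) = 1 + 0*(-26) = 1 + 0 = 1)
((-1708 + 1638) - 3672)/(h + d(-5, 66)) = ((-1708 + 1638) - 3672)/(1 + 66) = (-70 - 3672)/67 = -3742*1/67 = -3742/67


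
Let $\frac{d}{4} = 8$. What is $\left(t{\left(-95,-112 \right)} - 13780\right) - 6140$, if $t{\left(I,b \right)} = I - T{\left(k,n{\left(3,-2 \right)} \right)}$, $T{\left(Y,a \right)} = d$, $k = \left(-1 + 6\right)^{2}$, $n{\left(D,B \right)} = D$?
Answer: $-20047$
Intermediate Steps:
$d = 32$ ($d = 4 \cdot 8 = 32$)
$k = 25$ ($k = 5^{2} = 25$)
$T{\left(Y,a \right)} = 32$
$t{\left(I,b \right)} = -32 + I$ ($t{\left(I,b \right)} = I - 32 = -32 + I$)
$\left(t{\left(-95,-112 \right)} - 13780\right) - 6140 = \left(\left(-32 - 95\right) - 13780\right) - 6140 = \left(-127 - 13780\right) - 6140 = -13907 - 6140 = -20047$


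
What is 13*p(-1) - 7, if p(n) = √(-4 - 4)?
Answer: -7 + 26*I*√2 ≈ -7.0 + 36.77*I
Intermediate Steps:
p(n) = 2*I*√2 (p(n) = √(-8) = 2*I*√2)
13*p(-1) - 7 = 13*(2*I*√2) - 7 = 26*I*√2 - 7 = -7 + 26*I*√2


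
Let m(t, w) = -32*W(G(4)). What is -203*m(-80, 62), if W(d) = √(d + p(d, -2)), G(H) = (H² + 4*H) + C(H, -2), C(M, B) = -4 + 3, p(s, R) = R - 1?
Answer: 12992*√7 ≈ 34374.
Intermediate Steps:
p(s, R) = -1 + R
C(M, B) = -1
G(H) = -1 + H² + 4*H (G(H) = (H² + 4*H) - 1 = -1 + H² + 4*H)
W(d) = √(-3 + d) (W(d) = √(d + (-1 - 2)) = √(d - 3) = √(-3 + d))
m(t, w) = -64*√7 (m(t, w) = -32*√(-3 + (-1 + 4² + 4*4)) = -32*√(-3 + (-1 + 16 + 16)) = -32*√(-3 + 31) = -64*√7)
-203*m(-80, 62) = -(-12992)*√7 = 12992*√7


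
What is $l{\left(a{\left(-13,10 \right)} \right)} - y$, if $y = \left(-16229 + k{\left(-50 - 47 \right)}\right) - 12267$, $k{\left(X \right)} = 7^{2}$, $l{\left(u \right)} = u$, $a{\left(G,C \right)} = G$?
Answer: $28434$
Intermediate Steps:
$k{\left(X \right)} = 49$
$y = -28447$ ($y = \left(-16229 + 49\right) - 12267 = -16180 - 12267 = -28447$)
$l{\left(a{\left(-13,10 \right)} \right)} - y = -13 - -28447 = -13 + 28447 = 28434$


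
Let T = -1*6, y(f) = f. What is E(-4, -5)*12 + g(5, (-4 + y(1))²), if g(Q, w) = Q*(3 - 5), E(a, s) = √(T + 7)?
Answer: 2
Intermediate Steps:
T = -6
E(a, s) = 1 (E(a, s) = √(-6 + 7) = √1 = 1)
g(Q, w) = -2*Q (g(Q, w) = Q*(-2) = -2*Q)
E(-4, -5)*12 + g(5, (-4 + y(1))²) = 1*12 - 2*5 = 12 - 10 = 2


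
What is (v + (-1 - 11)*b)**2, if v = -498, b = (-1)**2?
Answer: 260100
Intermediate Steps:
b = 1
(v + (-1 - 11)*b)**2 = (-498 + (-1 - 11)*1)**2 = (-498 - 12*1)**2 = (-498 - 12)**2 = (-510)**2 = 260100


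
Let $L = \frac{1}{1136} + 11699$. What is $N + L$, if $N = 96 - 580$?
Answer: $\frac{12740241}{1136} \approx 11215.0$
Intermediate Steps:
$N = -484$ ($N = 96 - 580 = -484$)
$L = \frac{13290065}{1136}$ ($L = \frac{1}{1136} + 11699 = \frac{13290065}{1136} \approx 11699.0$)
$N + L = -484 + \frac{13290065}{1136} = \frac{12740241}{1136}$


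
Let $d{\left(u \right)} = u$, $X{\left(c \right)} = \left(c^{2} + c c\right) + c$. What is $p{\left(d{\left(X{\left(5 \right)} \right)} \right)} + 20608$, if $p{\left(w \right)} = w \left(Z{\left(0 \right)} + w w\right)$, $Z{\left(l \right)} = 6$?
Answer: $187313$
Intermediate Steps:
$X{\left(c \right)} = c + 2 c^{2}$ ($X{\left(c \right)} = \left(c^{2} + c^{2}\right) + c = 2 c^{2} + c = c + 2 c^{2}$)
$p{\left(w \right)} = w \left(6 + w^{2}\right)$ ($p{\left(w \right)} = w \left(6 + w w\right) = w \left(6 + w^{2}\right)$)
$p{\left(d{\left(X{\left(5 \right)} \right)} \right)} + 20608 = 5 \left(1 + 2 \cdot 5\right) \left(6 + \left(5 \left(1 + 2 \cdot 5\right)\right)^{2}\right) + 20608 = 5 \left(1 + 10\right) \left(6 + \left(5 \left(1 + 10\right)\right)^{2}\right) + 20608 = 5 \cdot 11 \left(6 + \left(5 \cdot 11\right)^{2}\right) + 20608 = 55 \left(6 + 55^{2}\right) + 20608 = 55 \left(6 + 3025\right) + 20608 = 55 \cdot 3031 + 20608 = 166705 + 20608 = 187313$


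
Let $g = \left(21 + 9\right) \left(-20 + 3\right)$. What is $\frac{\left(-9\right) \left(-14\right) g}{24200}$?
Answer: $- \frac{3213}{1210} \approx -2.6554$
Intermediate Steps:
$g = -510$ ($g = 30 \left(-17\right) = -510$)
$\frac{\left(-9\right) \left(-14\right) g}{24200} = \frac{\left(-9\right) \left(-14\right) \left(-510\right)}{24200} = 126 \left(-510\right) \frac{1}{24200} = \left(-64260\right) \frac{1}{24200} = - \frac{3213}{1210}$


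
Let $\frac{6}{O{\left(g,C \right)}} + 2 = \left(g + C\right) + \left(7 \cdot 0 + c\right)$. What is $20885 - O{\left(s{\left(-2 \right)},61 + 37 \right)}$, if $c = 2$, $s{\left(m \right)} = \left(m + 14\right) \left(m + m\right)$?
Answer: $\frac{522122}{25} \approx 20885.0$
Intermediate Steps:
$s{\left(m \right)} = 2 m \left(14 + m\right)$ ($s{\left(m \right)} = \left(14 + m\right) 2 m = 2 m \left(14 + m\right)$)
$O{\left(g,C \right)} = \frac{6}{C + g}$ ($O{\left(g,C \right)} = \frac{6}{-2 + \left(\left(g + C\right) + \left(7 \cdot 0 + 2\right)\right)} = \frac{6}{-2 + \left(\left(C + g\right) + \left(0 + 2\right)\right)} = \frac{6}{-2 + \left(\left(C + g\right) + 2\right)} = \frac{6}{-2 + \left(2 + C + g\right)} = \frac{6}{C + g}$)
$20885 - O{\left(s{\left(-2 \right)},61 + 37 \right)} = 20885 - \frac{6}{\left(61 + 37\right) + 2 \left(-2\right) \left(14 - 2\right)} = 20885 - \frac{6}{98 + 2 \left(-2\right) 12} = 20885 - \frac{6}{98 - 48} = 20885 - \frac{6}{50} = 20885 - 6 \cdot \frac{1}{50} = 20885 - \frac{3}{25} = \frac{522122}{25}$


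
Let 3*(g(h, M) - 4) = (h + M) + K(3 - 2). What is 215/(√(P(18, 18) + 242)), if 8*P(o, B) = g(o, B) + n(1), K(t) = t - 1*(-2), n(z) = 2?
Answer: 86*√3910/391 ≈ 13.753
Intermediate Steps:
K(t) = 2 + t (K(t) = t + 2 = 2 + t)
g(h, M) = 5 + M/3 + h/3 (g(h, M) = 4 + ((h + M) + (2 + (3 - 2)))/3 = 4 + ((M + h) + (2 + 1))/3 = 4 + ((M + h) + 3)/3 = 4 + (3 + M + h)/3 = 4 + (1 + M/3 + h/3) = 5 + M/3 + h/3)
P(o, B) = 7/8 + B/24 + o/24 (P(o, B) = ((5 + B/3 + o/3) + 2)/8 = (7 + B/3 + o/3)/8 = 7/8 + B/24 + o/24)
215/(√(P(18, 18) + 242)) = 215/(√((7/8 + (1/24)*18 + (1/24)*18) + 242)) = 215/(√((7/8 + ¾ + ¾) + 242)) = 215/(√(19/8 + 242)) = 215/(√(1955/8)) = 215/((√3910/4)) = 215*(2*√3910/1955) = 86*√3910/391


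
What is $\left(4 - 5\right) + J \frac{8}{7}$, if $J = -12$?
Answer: $- \frac{103}{7} \approx -14.714$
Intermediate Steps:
$\left(4 - 5\right) + J \frac{8}{7} = \left(4 - 5\right) - 12 \cdot \frac{8}{7} = -1 - 12 \cdot 8 \cdot \frac{1}{7} = -1 - \frac{96}{7} = - \frac{103}{7}$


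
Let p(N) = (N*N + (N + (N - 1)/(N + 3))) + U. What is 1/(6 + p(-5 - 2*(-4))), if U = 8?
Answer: 3/79 ≈ 0.037975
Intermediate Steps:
p(N) = 8 + N + N**2 + (-1 + N)/(3 + N) (p(N) = (N*N + (N + (N - 1)/(N + 3))) + 8 = (N**2 + (N + (-1 + N)/(3 + N))) + 8 = (N + N**2 + (-1 + N)/(3 + N)) + 8 = 8 + N + N**2 + (-1 + N)/(3 + N))
1/(6 + p(-5 - 2*(-4))) = 1/(6 + (23 + (-5 - 2*(-4))**3 + 4*(-5 - 2*(-4))**2 + 12*(-5 - 2*(-4)))/(3 + (-5 - 2*(-4)))) = 1/(6 + (23 + (-5 + 8)**3 + 4*(-5 + 8)**2 + 12*(-5 + 8))/(3 + (-5 + 8))) = 1/(6 + (23 + 3**3 + 4*3**2 + 12*3)/(3 + 3)) = 1/(6 + (23 + 27 + 4*9 + 36)/6) = 1/(6 + (23 + 27 + 36 + 36)/6) = 1/(6 + (1/6)*122) = 1/(6 + 61/3) = 1/(79/3) = 3/79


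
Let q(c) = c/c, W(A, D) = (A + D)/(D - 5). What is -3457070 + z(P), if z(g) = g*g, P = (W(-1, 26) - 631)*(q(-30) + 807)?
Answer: 114202065977794/441 ≈ 2.5896e+11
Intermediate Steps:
W(A, D) = (A + D)/(-5 + D)
q(c) = 1
P = -10686608/21 (P = ((-1 + 26)/(-5 + 26) - 631)*(1 + 807) = (25/21 - 631)*808 = -13226/21*808 = -10686608/21 ≈ -5.0889e+5)
z(g) = g²
-3457070 + z(P) = -3457070 + (-10686608/21)² = -3457070 + 114203590545664/441 = 114202065977794/441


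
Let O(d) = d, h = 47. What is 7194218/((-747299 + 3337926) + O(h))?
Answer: 3597109/1295337 ≈ 2.7770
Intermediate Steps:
7194218/((-747299 + 3337926) + O(h)) = 7194218/((-747299 + 3337926) + 47) = 7194218/(2590627 + 47) = 7194218/2590674 = 7194218*(1/2590674) = 3597109/1295337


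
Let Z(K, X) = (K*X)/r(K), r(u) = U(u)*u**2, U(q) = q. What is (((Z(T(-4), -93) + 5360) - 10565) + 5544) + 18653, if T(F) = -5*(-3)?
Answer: 1424369/75 ≈ 18992.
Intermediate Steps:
r(u) = u**3 (r(u) = u*u**2 = u**3)
T(F) = 15
Z(K, X) = X/K**2 (Z(K, X) = (K*X)/(K**3) = (K*X)/K**3 = X/K**2)
(((Z(T(-4), -93) + 5360) - 10565) + 5544) + 18653 = (((-93/15**2 + 5360) - 10565) + 5544) + 18653 = (((-93*1/225 + 5360) - 10565) + 5544) + 18653 = (((-31/75 + 5360) - 10565) + 5544) + 18653 = ((401969/75 - 10565) + 5544) + 18653 = (-390406/75 + 5544) + 18653 = 25394/75 + 18653 = 1424369/75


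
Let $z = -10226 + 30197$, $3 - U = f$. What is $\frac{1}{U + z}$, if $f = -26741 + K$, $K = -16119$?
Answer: $\frac{1}{62834} \approx 1.5915 \cdot 10^{-5}$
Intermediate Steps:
$f = -42860$ ($f = -26741 - 16119 = -42860$)
$U = 42863$ ($U = 3 - -42860 = 3 + 42860 = 42863$)
$z = 19971$
$\frac{1}{U + z} = \frac{1}{42863 + 19971} = \frac{1}{62834}$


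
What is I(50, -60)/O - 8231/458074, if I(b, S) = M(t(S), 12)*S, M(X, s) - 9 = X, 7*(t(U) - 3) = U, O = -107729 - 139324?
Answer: -4524942047/264059963818 ≈ -0.017136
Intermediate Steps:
O = -247053
t(U) = 3 + U/7
M(X, s) = 9 + X
I(b, S) = S*(12 + S/7) (I(b, S) = (9 + (3 + S/7))*S = (12 + S/7)*S = S*(12 + S/7))
I(50, -60)/O - 8231/458074 = ((⅐)*(-60)*(84 - 60))/(-247053) - 8231/458074 = ((⅐)*(-60)*24)*(-1/247053) - 8231*1/458074 = -1440/7*(-1/247053) - 8231/458074 = 480/576457 - 8231/458074 = -4524942047/264059963818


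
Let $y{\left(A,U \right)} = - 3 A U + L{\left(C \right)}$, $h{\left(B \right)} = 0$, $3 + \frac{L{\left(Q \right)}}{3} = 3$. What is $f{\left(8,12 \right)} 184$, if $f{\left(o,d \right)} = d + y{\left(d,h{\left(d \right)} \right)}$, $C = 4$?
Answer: $2208$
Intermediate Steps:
$L{\left(Q \right)} = 0$ ($L{\left(Q \right)} = -9 + 3 \cdot 3 = -9 + 9 = 0$)
$y{\left(A,U \right)} = - 3 A U$ ($y{\left(A,U \right)} = - 3 A U + 0 = - 3 A U$)
$f{\left(o,d \right)} = d$ ($f{\left(o,d \right)} = d - 3 d 0 = d + 0 = d$)
$f{\left(8,12 \right)} 184 = 12 \cdot 184 = 2208$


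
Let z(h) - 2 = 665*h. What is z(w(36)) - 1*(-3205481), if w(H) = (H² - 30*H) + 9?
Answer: 3355108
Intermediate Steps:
w(H) = 9 + H² - 30*H
z(h) = 2 + 665*h
z(w(36)) - 1*(-3205481) = (2 + 665*(9 + 36² - 30*36)) - 1*(-3205481) = (2 + 665*(9 + 1296 - 1080)) + 3205481 = (2 + 665*225) + 3205481 = (2 + 149625) + 3205481 = 149627 + 3205481 = 3355108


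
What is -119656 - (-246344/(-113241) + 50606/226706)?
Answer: -1535959982695343/12836207073 ≈ -1.1966e+5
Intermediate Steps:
-119656 - (-246344/(-113241) + 50606/226706) = -119656 - (-246344*(-1/113241) + 50606*(1/226706)) = -119656 - (246344/113241 + 25303/113353) = -119656 - 1*30789168455/12836207073 = -119656 - 30789168455/12836207073 = -1535959982695343/12836207073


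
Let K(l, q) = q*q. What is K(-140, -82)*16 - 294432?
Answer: -186848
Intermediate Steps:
K(l, q) = q²
K(-140, -82)*16 - 294432 = (-82)²*16 - 294432 = 6724*16 - 294432 = 107584 - 294432 = -186848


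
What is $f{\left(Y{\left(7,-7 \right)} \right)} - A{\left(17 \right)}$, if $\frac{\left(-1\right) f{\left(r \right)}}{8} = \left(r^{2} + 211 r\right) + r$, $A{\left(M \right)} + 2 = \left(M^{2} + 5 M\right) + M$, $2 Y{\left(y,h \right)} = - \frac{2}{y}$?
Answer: $- \frac{7197}{49} \approx -146.88$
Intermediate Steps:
$Y{\left(y,h \right)} = - \frac{1}{y}$ ($Y{\left(y,h \right)} = \frac{\left(-2\right) \frac{1}{y}}{2} = - \frac{1}{y}$)
$A{\left(M \right)} = -2 + M^{2} + 6 M$ ($A{\left(M \right)} = -2 + \left(\left(M^{2} + 5 M\right) + M\right) = -2 + \left(M^{2} + 6 M\right) = -2 + M^{2} + 6 M$)
$f{\left(r \right)} = - 1696 r - 8 r^{2}$ ($f{\left(r \right)} = - 8 \left(\left(r^{2} + 211 r\right) + r\right) = - 8 \left(r^{2} + 212 r\right) = - 1696 r - 8 r^{2}$)
$f{\left(Y{\left(7,-7 \right)} \right)} - A{\left(17 \right)} = - 8 \left(- \frac{1}{7}\right) \left(212 - \frac{1}{7}\right) - \left(-2 + 17^{2} + 6 \cdot 17\right) = - 8 \left(\left(-1\right) \frac{1}{7}\right) \left(212 - \frac{1}{7}\right) - \left(-2 + 289 + 102\right) = \left(-8\right) \left(- \frac{1}{7}\right) \left(212 - \frac{1}{7}\right) - 389 = \left(-8\right) \left(- \frac{1}{7}\right) \frac{1483}{7} - 389 = \frac{11864}{49} - 389 = - \frac{7197}{49}$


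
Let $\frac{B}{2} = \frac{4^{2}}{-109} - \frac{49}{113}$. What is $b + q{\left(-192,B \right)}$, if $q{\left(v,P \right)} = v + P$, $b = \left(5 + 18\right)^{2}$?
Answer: $\frac{4136531}{12317} \approx 335.84$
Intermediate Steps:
$B = - \frac{14298}{12317}$ ($B = 2 \left(\frac{4^{2}}{-109} - \frac{49}{113}\right) = 2 \left(16 \left(- \frac{1}{109}\right) - \frac{49}{113}\right) = 2 \left(- \frac{16}{109} - \frac{49}{113}\right) = 2 \left(- \frac{7149}{12317}\right) = - \frac{14298}{12317} \approx -1.1608$)
$b = 529$ ($b = 23^{2} = 529$)
$q{\left(v,P \right)} = P + v$
$b + q{\left(-192,B \right)} = 529 - \frac{2379162}{12317} = \frac{4136531}{12317}$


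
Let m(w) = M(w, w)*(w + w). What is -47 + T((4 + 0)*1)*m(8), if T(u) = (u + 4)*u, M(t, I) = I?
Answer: 4049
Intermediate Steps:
m(w) = 2*w² (m(w) = w*(w + w) = w*(2*w) = 2*w²)
T(u) = u*(4 + u) (T(u) = (4 + u)*u = u*(4 + u))
-47 + T((4 + 0)*1)*m(8) = -47 + (((4 + 0)*1)*(4 + (4 + 0)*1))*(2*8²) = -47 + ((4*1)*(4 + 4*1))*(2*64) = -47 + (4*(4 + 4))*128 = -47 + (4*8)*128 = -47 + 32*128 = -47 + 4096 = 4049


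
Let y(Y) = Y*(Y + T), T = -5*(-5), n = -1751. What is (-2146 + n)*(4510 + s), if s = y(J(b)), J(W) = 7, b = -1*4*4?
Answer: -18448398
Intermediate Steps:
b = -16 (b = -4*4 = -16)
T = 25
y(Y) = Y*(25 + Y) (y(Y) = Y*(Y + 25) = Y*(25 + Y))
s = 224 (s = 7*(25 + 7) = 7*32 = 224)
(-2146 + n)*(4510 + s) = (-2146 - 1751)*(4510 + 224) = -3897*4734 = -18448398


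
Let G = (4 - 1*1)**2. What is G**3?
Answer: 729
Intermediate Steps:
G = 9 (G = (4 - 1)**2 = 3**2 = 9)
G**3 = 9**3 = 729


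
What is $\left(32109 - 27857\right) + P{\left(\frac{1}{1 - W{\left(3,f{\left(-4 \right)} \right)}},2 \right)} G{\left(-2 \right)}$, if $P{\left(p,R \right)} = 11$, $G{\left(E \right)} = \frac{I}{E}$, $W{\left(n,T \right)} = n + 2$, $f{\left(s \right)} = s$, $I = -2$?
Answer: $4263$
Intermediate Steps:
$W{\left(n,T \right)} = 2 + n$
$G{\left(E \right)} = - \frac{2}{E}$
$\left(32109 - 27857\right) + P{\left(\frac{1}{1 - W{\left(3,f{\left(-4 \right)} \right)}},2 \right)} G{\left(-2 \right)} = \left(32109 - 27857\right) + 11 \left(- \frac{2}{-2}\right) = 4252 + 11 \left(\left(-2\right) \left(- \frac{1}{2}\right)\right) = 4252 + 11 \cdot 1 = 4252 + 11 = 4263$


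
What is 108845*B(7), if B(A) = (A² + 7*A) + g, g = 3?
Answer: 10993345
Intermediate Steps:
B(A) = 3 + A² + 7*A (B(A) = (A² + 7*A) + 3 = 3 + A² + 7*A)
108845*B(7) = 108845*(3 + 7² + 7*7) = 108845*(3 + 49 + 49) = 108845*101 = 10993345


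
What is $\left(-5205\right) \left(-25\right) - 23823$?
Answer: $106302$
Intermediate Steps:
$\left(-5205\right) \left(-25\right) - 23823 = 130125 - 23823 = 106302$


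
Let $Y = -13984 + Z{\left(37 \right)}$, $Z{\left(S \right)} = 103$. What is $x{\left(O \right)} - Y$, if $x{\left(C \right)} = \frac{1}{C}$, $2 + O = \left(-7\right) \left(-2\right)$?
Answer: $\frac{166573}{12} \approx 13881.0$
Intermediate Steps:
$O = 12$ ($O = -2 - -14 = -2 + 14 = 12$)
$Y = -13881$ ($Y = -13984 + 103 = -13881$)
$x{\left(O \right)} - Y = \frac{1}{12} - -13881 = \frac{1}{12} + 13881 = \frac{166573}{12}$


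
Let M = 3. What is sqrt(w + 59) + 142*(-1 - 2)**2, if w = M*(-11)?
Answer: 1278 + sqrt(26) ≈ 1283.1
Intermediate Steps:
w = -33 (w = 3*(-11) = -33)
sqrt(w + 59) + 142*(-1 - 2)**2 = sqrt(-33 + 59) + 142*(-1 - 2)**2 = sqrt(26) + 142*(-3)**2 = sqrt(26) + 142*9 = sqrt(26) + 1278 = 1278 + sqrt(26)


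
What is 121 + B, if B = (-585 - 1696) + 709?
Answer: -1451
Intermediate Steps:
B = -1572 (B = -2281 + 709 = -1572)
121 + B = 121 - 1572 = -1451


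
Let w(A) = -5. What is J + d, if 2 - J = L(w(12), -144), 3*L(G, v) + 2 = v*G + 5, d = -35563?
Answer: -35802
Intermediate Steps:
L(G, v) = 1 + G*v/3 (L(G, v) = -⅔ + (v*G + 5)/3 = -⅔ + (G*v + 5)/3 = -⅔ + (5 + G*v)/3 = -⅔ + (5/3 + G*v/3) = 1 + G*v/3)
J = -239 (J = 2 - (1 + (⅓)*(-5)*(-144)) = 2 - (1 + 240) = 2 - 1*241 = 2 - 241 = -239)
J + d = -239 - 35563 = -35802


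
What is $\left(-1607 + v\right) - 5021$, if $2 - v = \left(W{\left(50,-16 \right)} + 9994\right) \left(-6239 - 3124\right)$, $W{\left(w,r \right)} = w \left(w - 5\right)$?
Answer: $114633946$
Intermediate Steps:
$W{\left(w,r \right)} = w \left(-5 + w\right)$
$v = 114640574$ ($v = 2 - \left(50 \left(-5 + 50\right) + 9994\right) \left(-6239 - 3124\right) = 2 - \left(50 \cdot 45 + 9994\right) \left(-9363\right) = 2 - \left(2250 + 9994\right) \left(-9363\right) = 2 - 12244 \left(-9363\right) = 2 - -114640572 = 2 + 114640572 = 114640574$)
$\left(-1607 + v\right) - 5021 = \left(-1607 + 114640574\right) - 5021 = 114638967 - 5021 = 114633946$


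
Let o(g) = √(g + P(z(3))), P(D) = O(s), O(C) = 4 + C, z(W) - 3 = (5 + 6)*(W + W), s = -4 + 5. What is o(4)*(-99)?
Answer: -297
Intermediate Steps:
s = 1
z(W) = 3 + 22*W (z(W) = 3 + (5 + 6)*(W + W) = 3 + 11*(2*W) = 3 + 22*W)
P(D) = 5 (P(D) = 4 + 1 = 5)
o(g) = √(5 + g) (o(g) = √(g + 5) = √(5 + g))
o(4)*(-99) = √(5 + 4)*(-99) = √9*(-99) = 3*(-99) = -297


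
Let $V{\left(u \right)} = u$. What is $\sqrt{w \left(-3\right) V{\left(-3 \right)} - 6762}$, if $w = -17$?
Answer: $i \sqrt{6915} \approx 83.156 i$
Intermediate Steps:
$\sqrt{w \left(-3\right) V{\left(-3 \right)} - 6762} = \sqrt{\left(-17\right) \left(-3\right) \left(-3\right) - 6762} = \sqrt{51 \left(-3\right) - 6762} = \sqrt{-153 - 6762} = \sqrt{-6915} = i \sqrt{6915}$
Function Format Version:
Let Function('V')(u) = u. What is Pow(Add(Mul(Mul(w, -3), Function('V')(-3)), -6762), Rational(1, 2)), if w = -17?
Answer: Mul(I, Pow(6915, Rational(1, 2))) ≈ Mul(83.156, I)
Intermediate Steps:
Pow(Add(Mul(Mul(w, -3), Function('V')(-3)), -6762), Rational(1, 2)) = Pow(Add(Mul(Mul(-17, -3), -3), -6762), Rational(1, 2)) = Pow(Add(Mul(51, -3), -6762), Rational(1, 2)) = Pow(Add(-153, -6762), Rational(1, 2)) = Pow(-6915, Rational(1, 2)) = Mul(I, Pow(6915, Rational(1, 2)))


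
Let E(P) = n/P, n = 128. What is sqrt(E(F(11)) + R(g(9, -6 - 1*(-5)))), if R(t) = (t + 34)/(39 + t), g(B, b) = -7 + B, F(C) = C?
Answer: 2*sqrt(636361)/451 ≈ 3.5376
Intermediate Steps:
E(P) = 128/P
R(t) = (34 + t)/(39 + t)
sqrt(E(F(11)) + R(g(9, -6 - 1*(-5)))) = sqrt(128/11 + (34 + (-7 + 9))/(39 + (-7 + 9))) = sqrt(128*(1/11) + (34 + 2)/(39 + 2)) = sqrt(128/11 + 36/41) = sqrt(5644/451) = 2*sqrt(636361)/451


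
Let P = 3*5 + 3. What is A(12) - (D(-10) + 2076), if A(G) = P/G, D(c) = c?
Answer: -4129/2 ≈ -2064.5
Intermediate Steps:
P = 18 (P = 15 + 3 = 18)
A(G) = 18/G
A(12) - (D(-10) + 2076) = 18/12 - (-10 + 2076) = 18*(1/12) - 1*2066 = 3/2 - 2066 = -4129/2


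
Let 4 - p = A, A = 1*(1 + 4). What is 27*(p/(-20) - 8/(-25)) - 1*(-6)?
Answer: 1599/100 ≈ 15.990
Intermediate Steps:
A = 5 (A = 1*5 = 5)
p = -1 (p = 4 - 1*5 = 4 - 5 = -1)
27*(p/(-20) - 8/(-25)) - 1*(-6) = 27*(-1/(-20) - 8/(-25)) - 1*(-6) = 27*(-1*(-1/20) - 8*(-1/25)) + 6 = 27*(1/20 + 8/25) + 6 = 27*(37/100) + 6 = 999/100 + 6 = 1599/100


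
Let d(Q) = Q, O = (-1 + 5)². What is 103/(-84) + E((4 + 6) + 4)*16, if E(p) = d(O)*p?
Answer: 300953/84 ≈ 3582.8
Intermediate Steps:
O = 16 (O = 4² = 16)
E(p) = 16*p
103/(-84) + E((4 + 6) + 4)*16 = 103/(-84) + (16*((4 + 6) + 4))*16 = 103*(-1/84) + (16*(10 + 4))*16 = -103/84 + (16*14)*16 = -103/84 + 224*16 = -103/84 + 3584 = 300953/84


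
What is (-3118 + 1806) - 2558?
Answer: -3870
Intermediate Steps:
(-3118 + 1806) - 2558 = -1312 - 2558 = -3870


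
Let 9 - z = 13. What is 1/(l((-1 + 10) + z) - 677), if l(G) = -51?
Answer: -1/728 ≈ -0.0013736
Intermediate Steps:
z = -4 (z = 9 - 1*13 = 9 - 13 = -4)
1/(l((-1 + 10) + z) - 677) = 1/(-51 - 677) = 1/(-728) = -1/728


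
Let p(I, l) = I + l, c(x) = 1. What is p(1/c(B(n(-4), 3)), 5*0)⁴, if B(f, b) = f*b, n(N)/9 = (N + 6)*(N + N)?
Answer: 1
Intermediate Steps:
n(N) = 18*N*(6 + N) (n(N) = 9*((N + 6)*(N + N)) = 9*((6 + N)*(2*N)) = 9*(2*N*(6 + N)) = 18*N*(6 + N))
B(f, b) = b*f
p(1/c(B(n(-4), 3)), 5*0)⁴ = (1/1 + 5*0)⁴ = (1 + 0)⁴ = 1⁴ = 1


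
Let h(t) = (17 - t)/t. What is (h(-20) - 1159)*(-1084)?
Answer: 6291807/5 ≈ 1.2584e+6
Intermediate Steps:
h(t) = (17 - t)/t
(h(-20) - 1159)*(-1084) = ((17 - 1*(-20))/(-20) - 1159)*(-1084) = (-(17 + 20)/20 - 1159)*(-1084) = (-1/20*37 - 1159)*(-1084) = (-37/20 - 1159)*(-1084) = -23217/20*(-1084) = 6291807/5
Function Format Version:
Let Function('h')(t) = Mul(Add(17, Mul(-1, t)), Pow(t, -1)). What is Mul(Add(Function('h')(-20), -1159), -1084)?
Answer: Rational(6291807, 5) ≈ 1.2584e+6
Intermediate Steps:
Function('h')(t) = Mul(Pow(t, -1), Add(17, Mul(-1, t)))
Mul(Add(Function('h')(-20), -1159), -1084) = Mul(Add(Mul(Pow(-20, -1), Add(17, Mul(-1, -20))), -1159), -1084) = Mul(Add(Mul(Rational(-1, 20), Add(17, 20)), -1159), -1084) = Mul(Add(Mul(Rational(-1, 20), 37), -1159), -1084) = Mul(Add(Rational(-37, 20), -1159), -1084) = Mul(Rational(-23217, 20), -1084) = Rational(6291807, 5)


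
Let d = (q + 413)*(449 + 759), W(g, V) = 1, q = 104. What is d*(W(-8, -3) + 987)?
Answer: 617041568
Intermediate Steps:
d = 624536 (d = (104 + 413)*(449 + 759) = 517*1208 = 624536)
d*(W(-8, -3) + 987) = 624536*(1 + 987) = 624536*988 = 617041568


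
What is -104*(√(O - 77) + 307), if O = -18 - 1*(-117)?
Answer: -31928 - 104*√22 ≈ -32416.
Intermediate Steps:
O = 99 (O = -18 + 117 = 99)
-104*(√(O - 77) + 307) = -104*(√(99 - 77) + 307) = -104*(√22 + 307) = -104*(307 + √22) = -31928 - 104*√22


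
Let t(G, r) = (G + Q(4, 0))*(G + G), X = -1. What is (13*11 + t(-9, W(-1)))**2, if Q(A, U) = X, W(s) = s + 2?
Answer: 104329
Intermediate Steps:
W(s) = 2 + s
Q(A, U) = -1
t(G, r) = 2*G*(-1 + G) (t(G, r) = (G - 1)*(G + G) = (-1 + G)*(2*G) = 2*G*(-1 + G))
(13*11 + t(-9, W(-1)))**2 = (13*11 + 2*(-9)*(-1 - 9))**2 = (143 + 2*(-9)*(-10))**2 = (143 + 180)**2 = 323**2 = 104329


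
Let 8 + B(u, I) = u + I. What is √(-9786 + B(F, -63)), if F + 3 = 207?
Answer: 7*I*√197 ≈ 98.25*I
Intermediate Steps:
F = 204 (F = -3 + 207 = 204)
B(u, I) = -8 + I + u (B(u, I) = -8 + (u + I) = -8 + (I + u) = -8 + I + u)
√(-9786 + B(F, -63)) = √(-9786 + (-8 - 63 + 204)) = √(-9786 + 133) = √(-9653) = 7*I*√197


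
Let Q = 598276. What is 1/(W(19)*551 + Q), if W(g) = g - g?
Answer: 1/598276 ≈ 1.6715e-6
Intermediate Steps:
W(g) = 0
1/(W(19)*551 + Q) = 1/(0*551 + 598276) = 1/(0 + 598276) = 1/598276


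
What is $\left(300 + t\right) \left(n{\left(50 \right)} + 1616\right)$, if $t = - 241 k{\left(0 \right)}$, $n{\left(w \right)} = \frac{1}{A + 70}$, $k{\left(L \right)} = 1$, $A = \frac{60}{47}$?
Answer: $\frac{319405173}{3350} \approx 95345.0$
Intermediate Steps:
$A = \frac{60}{47}$ ($A = 60 \cdot \frac{1}{47} = \frac{60}{47} \approx 1.2766$)
$n{\left(w \right)} = \frac{47}{3350}$ ($n{\left(w \right)} = \frac{1}{\frac{60}{47} + 70} = \frac{1}{\frac{3350}{47}} = \frac{47}{3350}$)
$t = -241$ ($t = \left(-241\right) 1 = -241$)
$\left(300 + t\right) \left(n{\left(50 \right)} + 1616\right) = \left(300 - 241\right) \left(\frac{47}{3350} + 1616\right) = 59 \cdot \frac{5413647}{3350} = \frac{319405173}{3350}$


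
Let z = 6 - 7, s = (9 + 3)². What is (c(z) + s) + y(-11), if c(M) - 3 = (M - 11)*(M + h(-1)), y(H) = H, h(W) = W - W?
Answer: 148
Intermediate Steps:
h(W) = 0
s = 144 (s = 12² = 144)
z = -1
c(M) = 3 + M*(-11 + M) (c(M) = 3 + (M - 11)*(M + 0) = 3 + (-11 + M)*M = 3 + M*(-11 + M))
(c(z) + s) + y(-11) = ((3 + (-1)² - 11*(-1)) + 144) - 11 = ((3 + 1 + 11) + 144) - 11 = (15 + 144) - 11 = 159 - 11 = 148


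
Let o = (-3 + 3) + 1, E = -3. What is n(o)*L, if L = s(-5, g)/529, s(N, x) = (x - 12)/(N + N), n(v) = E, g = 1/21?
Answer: -251/37030 ≈ -0.0067783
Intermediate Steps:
o = 1 (o = 0 + 1 = 1)
g = 1/21 ≈ 0.047619
n(v) = -3
s(N, x) = (-12 + x)/(2*N) (s(N, x) = (-12 + x)/((2*N)) = (-12 + x)*(1/(2*N)) = (-12 + x)/(2*N))
L = 251/111090 (L = ((½)*(-12 + 1/21)/(-5))/529 = ((½)*(-⅕)*(-251/21))*(1/529) = (251/210)*(1/529) = 251/111090 ≈ 0.0022594)
n(o)*L = -3*251/111090 = -251/37030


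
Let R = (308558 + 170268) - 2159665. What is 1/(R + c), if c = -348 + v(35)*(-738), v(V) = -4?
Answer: -1/1678235 ≈ -5.9586e-7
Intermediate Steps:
R = -1680839 (R = 478826 - 2159665 = -1680839)
c = 2604 (c = -348 - 4*(-738) = -348 + 2952 = 2604)
1/(R + c) = 1/(-1680839 + 2604) = 1/(-1678235) = -1/1678235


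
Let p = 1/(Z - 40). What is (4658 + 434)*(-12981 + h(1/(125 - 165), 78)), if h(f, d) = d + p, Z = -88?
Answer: -2102467705/32 ≈ -6.5702e+7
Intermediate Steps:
p = -1/128 (p = 1/(-88 - 40) = 1/(-128) = -1/128 ≈ -0.0078125)
h(f, d) = -1/128 + d (h(f, d) = d - 1/128 = -1/128 + d)
(4658 + 434)*(-12981 + h(1/(125 - 165), 78)) = (4658 + 434)*(-12981 + (-1/128 + 78)) = 5092*(-12981 + 9983/128) = 5092*(-1651585/128) = -2102467705/32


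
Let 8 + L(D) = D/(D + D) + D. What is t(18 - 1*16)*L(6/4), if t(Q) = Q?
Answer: -12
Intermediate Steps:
L(D) = -15/2 + D (L(D) = -8 + (D/(D + D) + D) = -8 + (D/((2*D)) + D) = -8 + ((1/(2*D))*D + D) = -8 + (1/2 + D) = -15/2 + D)
t(18 - 1*16)*L(6/4) = (18 - 1*16)*(-15/2 + 6/4) = (18 - 16)*(-15/2 + 6*(1/4)) = 2*(-15/2 + 3/2) = 2*(-6) = -12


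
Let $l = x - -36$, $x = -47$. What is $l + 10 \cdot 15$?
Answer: $139$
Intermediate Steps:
$l = -11$ ($l = -47 - -36 = -47 + 36 = -11$)
$l + 10 \cdot 15 = -11 + 10 \cdot 15 = -11 + 150 = 139$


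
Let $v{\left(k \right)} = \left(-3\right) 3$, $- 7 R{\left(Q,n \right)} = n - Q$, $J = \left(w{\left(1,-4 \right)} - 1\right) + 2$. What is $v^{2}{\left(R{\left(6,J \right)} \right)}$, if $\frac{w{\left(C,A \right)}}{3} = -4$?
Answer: $81$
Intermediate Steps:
$w{\left(C,A \right)} = -12$ ($w{\left(C,A \right)} = 3 \left(-4\right) = -12$)
$J = -11$ ($J = \left(-12 - 1\right) + 2 = -13 + 2 = -11$)
$R{\left(Q,n \right)} = - \frac{n}{7} + \frac{Q}{7}$ ($R{\left(Q,n \right)} = - \frac{n - Q}{7} = - \frac{n}{7} + \frac{Q}{7}$)
$v{\left(k \right)} = -9$
$v^{2}{\left(R{\left(6,J \right)} \right)} = \left(-9\right)^{2} = 81$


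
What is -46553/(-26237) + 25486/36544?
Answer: 1184954507/479402464 ≈ 2.4717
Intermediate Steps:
-46553/(-26237) + 25486/36544 = -46553*(-1/26237) + 25486*(1/36544) = 46553/26237 + 12743/18272 = 1184954507/479402464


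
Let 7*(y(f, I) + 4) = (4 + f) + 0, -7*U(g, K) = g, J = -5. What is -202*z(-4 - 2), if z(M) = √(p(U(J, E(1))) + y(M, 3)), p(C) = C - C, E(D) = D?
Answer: -202*I*√210/7 ≈ -418.18*I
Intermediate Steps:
U(g, K) = -g/7
p(C) = 0
y(f, I) = -24/7 + f/7 (y(f, I) = -4 + ((4 + f) + 0)/7 = -4 + (4 + f)/7 = -4 + (4/7 + f/7) = -24/7 + f/7)
z(M) = √(-24/7 + M/7) (z(M) = √(0 + (-24/7 + M/7)) = √(-24/7 + M/7))
-202*z(-4 - 2) = -202*√(-168 + 7*(-4 - 2))/7 = -202*√(-168 + 7*(-6))/7 = -202*√(-168 - 42)/7 = -202*√(-210)/7 = -202*I*√210/7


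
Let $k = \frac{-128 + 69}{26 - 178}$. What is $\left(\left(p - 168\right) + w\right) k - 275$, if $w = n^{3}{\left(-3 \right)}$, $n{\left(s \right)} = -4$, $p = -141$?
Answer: $- \frac{63807}{152} \approx -419.78$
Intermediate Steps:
$w = -64$ ($w = \left(-4\right)^{3} = -64$)
$k = \frac{59}{152}$ ($k = - \frac{59}{-152} = \left(-59\right) \left(- \frac{1}{152}\right) = \frac{59}{152} \approx 0.38816$)
$\left(\left(p - 168\right) + w\right) k - 275 = \left(\left(-141 - 168\right) - 64\right) \frac{59}{152} - 275 = \left(-309 - 64\right) \frac{59}{152} - 275 = \left(-373\right) \frac{59}{152} - 275 = - \frac{22007}{152} - 275 = - \frac{63807}{152}$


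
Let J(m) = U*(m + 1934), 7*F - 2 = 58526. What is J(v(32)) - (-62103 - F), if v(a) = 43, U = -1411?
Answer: -19033580/7 ≈ -2.7191e+6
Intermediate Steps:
F = 58528/7 (F = 2/7 + (1/7)*58526 = 2/7 + 58526/7 = 58528/7 ≈ 8361.1)
J(m) = -2728874 - 1411*m (J(m) = -1411*(m + 1934) = -1411*(1934 + m) = -2728874 - 1411*m)
J(v(32)) - (-62103 - F) = (-2728874 - 1411*43) - (-62103 - 1*58528/7) = (-2728874 - 60673) - (-62103 - 58528/7) = -2789547 - 1*(-493249/7) = -2789547 + 493249/7 = -19033580/7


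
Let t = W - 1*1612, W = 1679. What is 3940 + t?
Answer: 4007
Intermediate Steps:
t = 67 (t = 1679 - 1*1612 = 1679 - 1612 = 67)
3940 + t = 3940 + 67 = 4007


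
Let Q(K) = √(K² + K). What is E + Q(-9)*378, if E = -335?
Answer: -335 + 2268*√2 ≈ 2872.4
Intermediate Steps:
Q(K) = √(K + K²)
E + Q(-9)*378 = -335 + √(-9*(1 - 9))*378 = -335 + √(-9*(-8))*378 = -335 + √72*378 = -335 + (6*√2)*378 = -335 + 2268*√2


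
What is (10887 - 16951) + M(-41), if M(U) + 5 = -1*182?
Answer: -6251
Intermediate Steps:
M(U) = -187 (M(U) = -5 - 1*182 = -5 - 182 = -187)
(10887 - 16951) + M(-41) = (10887 - 16951) - 187 = -6064 - 187 = -6251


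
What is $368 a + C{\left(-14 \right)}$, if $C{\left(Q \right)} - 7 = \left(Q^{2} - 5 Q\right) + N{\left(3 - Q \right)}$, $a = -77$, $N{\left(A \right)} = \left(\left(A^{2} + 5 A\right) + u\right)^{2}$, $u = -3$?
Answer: $109578$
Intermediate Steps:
$N{\left(A \right)} = \left(-3 + A^{2} + 5 A\right)^{2}$ ($N{\left(A \right)} = \left(\left(A^{2} + 5 A\right) - 3\right)^{2} = \left(-3 + A^{2} + 5 A\right)^{2}$)
$C{\left(Q \right)} = 7 + Q^{2} + \left(12 + \left(3 - Q\right)^{2} - 5 Q\right)^{2} - 5 Q$ ($C{\left(Q \right)} = 7 + \left(\left(Q^{2} - 5 Q\right) + \left(-3 + \left(3 - Q\right)^{2} + 5 \left(3 - Q\right)\right)^{2}\right) = 7 + \left(\left(Q^{2} - 5 Q\right) + \left(-3 + \left(3 - Q\right)^{2} - \left(-15 + 5 Q\right)\right)^{2}\right) = 7 + \left(\left(Q^{2} - 5 Q\right) + \left(12 + \left(3 - Q\right)^{2} - 5 Q\right)^{2}\right) = 7 + \left(Q^{2} + \left(12 + \left(3 - Q\right)^{2} - 5 Q\right)^{2} - 5 Q\right) = 7 + Q^{2} + \left(12 + \left(3 - Q\right)^{2} - 5 Q\right)^{2} - 5 Q$)
$368 a + C{\left(-14 \right)} = 368 \left(-77\right) + \left(448 + \left(-14\right)^{4} - -6538 - 22 \left(-14\right)^{3} + 164 \left(-14\right)^{2}\right) = -28336 + \left(448 + 38416 + 6538 - -60368 + 164 \cdot 196\right) = -28336 + \left(448 + 38416 + 6538 + 60368 + 32144\right) = -28336 + 137914 = 109578$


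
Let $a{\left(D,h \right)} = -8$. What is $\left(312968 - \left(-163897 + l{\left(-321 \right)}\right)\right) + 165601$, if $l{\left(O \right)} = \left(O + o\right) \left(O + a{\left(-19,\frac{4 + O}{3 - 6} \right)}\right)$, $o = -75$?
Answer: $512182$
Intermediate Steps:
$l{\left(O \right)} = \left(-75 + O\right) \left(-8 + O\right)$ ($l{\left(O \right)} = \left(O - 75\right) \left(O - 8\right) = \left(-75 + O\right) \left(-8 + O\right)$)
$\left(312968 - \left(-163897 + l{\left(-321 \right)}\right)\right) + 165601 = \left(312968 + \left(163897 - \left(600 + \left(-321\right)^{2} - -26643\right)\right)\right) + 165601 = \left(312968 + \left(163897 - \left(600 + 103041 + 26643\right)\right)\right) + 165601 = \left(312968 + \left(163897 - 130284\right)\right) + 165601 = \left(312968 + 33613\right) + 165601 = 346581 + 165601 = 512182$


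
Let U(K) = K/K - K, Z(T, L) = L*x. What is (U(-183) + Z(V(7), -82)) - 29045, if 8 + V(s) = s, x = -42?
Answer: -25417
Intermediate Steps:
V(s) = -8 + s
Z(T, L) = -42*L (Z(T, L) = L*(-42) = -42*L)
U(K) = 1 - K
(U(-183) + Z(V(7), -82)) - 29045 = ((1 - 1*(-183)) - 42*(-82)) - 29045 = ((1 + 183) + 3444) - 29045 = (184 + 3444) - 29045 = 3628 - 29045 = -25417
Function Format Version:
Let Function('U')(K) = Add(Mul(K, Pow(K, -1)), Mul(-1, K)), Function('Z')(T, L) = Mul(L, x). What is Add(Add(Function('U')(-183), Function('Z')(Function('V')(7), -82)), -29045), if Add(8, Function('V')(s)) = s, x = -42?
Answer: -25417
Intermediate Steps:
Function('V')(s) = Add(-8, s)
Function('Z')(T, L) = Mul(-42, L) (Function('Z')(T, L) = Mul(L, -42) = Mul(-42, L))
Function('U')(K) = Add(1, Mul(-1, K))
Add(Add(Function('U')(-183), Function('Z')(Function('V')(7), -82)), -29045) = Add(Add(Add(1, Mul(-1, -183)), Mul(-42, -82)), -29045) = Add(Add(Add(1, 183), 3444), -29045) = Add(Add(184, 3444), -29045) = Add(3628, -29045) = -25417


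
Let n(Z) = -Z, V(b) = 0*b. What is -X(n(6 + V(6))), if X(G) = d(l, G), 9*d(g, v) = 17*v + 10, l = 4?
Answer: 92/9 ≈ 10.222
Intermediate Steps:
V(b) = 0
d(g, v) = 10/9 + 17*v/9 (d(g, v) = (17*v + 10)/9 = (10 + 17*v)/9 = 10/9 + 17*v/9)
X(G) = 10/9 + 17*G/9
-X(n(6 + V(6))) = -(10/9 + 17*(-(6 + 0))/9) = -(10/9 + 17*(-1*6)/9) = -(10/9 + (17/9)*(-6)) = -(10/9 - 34/3) = -1*(-92/9) = 92/9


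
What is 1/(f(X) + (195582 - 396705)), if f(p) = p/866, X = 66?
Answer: -433/87086226 ≈ -4.9721e-6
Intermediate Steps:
f(p) = p/866 (f(p) = p*(1/866) = p/866)
1/(f(X) + (195582 - 396705)) = 1/((1/866)*66 + (195582 - 396705)) = 1/(33/433 - 201123) = 1/(-87086226/433) = -433/87086226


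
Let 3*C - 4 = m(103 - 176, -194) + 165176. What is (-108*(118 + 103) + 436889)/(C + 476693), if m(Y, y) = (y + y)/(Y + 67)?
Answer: 3717189/4785971 ≈ 0.77668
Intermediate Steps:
m(Y, y) = 2*y/(67 + Y) (m(Y, y) = (2*y)/(67 + Y) = 2*y/(67 + Y))
C = 495734/9 (C = 4/3 + (2*(-194)/(67 + (103 - 176)) + 165176)/3 = 4/3 + (2*(-194)/(67 - 73) + 165176)/3 = 4/3 + (2*(-194)/(-6) + 165176)/3 = 4/3 + (2*(-194)*(-⅙) + 165176)/3 = 4/3 + (194/3 + 165176)/3 = 4/3 + (⅓)*(495722/3) = 4/3 + 495722/9 = 495734/9 ≈ 55082.)
(-108*(118 + 103) + 436889)/(C + 476693) = (-108*(118 + 103) + 436889)/(495734/9 + 476693) = (-108*221 + 436889)/(4785971/9) = (-23868 + 436889)*(9/4785971) = 413021*(9/4785971) = 3717189/4785971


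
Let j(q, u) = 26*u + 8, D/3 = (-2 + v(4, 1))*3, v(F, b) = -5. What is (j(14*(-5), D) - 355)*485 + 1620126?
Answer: 657401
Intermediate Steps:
D = -63 (D = 3*((-2 - 5)*3) = 3*(-7*3) = 3*(-21) = -63)
j(q, u) = 8 + 26*u
(j(14*(-5), D) - 355)*485 + 1620126 = ((8 + 26*(-63)) - 355)*485 + 1620126 = ((8 - 1638) - 355)*485 + 1620126 = (-1630 - 355)*485 + 1620126 = -1985*485 + 1620126 = -962725 + 1620126 = 657401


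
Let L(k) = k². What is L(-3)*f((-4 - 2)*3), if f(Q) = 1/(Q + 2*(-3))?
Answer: -3/8 ≈ -0.37500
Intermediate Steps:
f(Q) = 1/(-6 + Q) (f(Q) = 1/(Q - 6) = 1/(-6 + Q))
L(-3)*f((-4 - 2)*3) = (-3)²/(-6 + (-4 - 2)*3) = 9/(-6 - 6*3) = 9/(-6 - 18) = 9/(-24) = 9*(-1/24) = -3/8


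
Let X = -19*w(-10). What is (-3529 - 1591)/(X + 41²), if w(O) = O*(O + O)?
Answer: 5120/2119 ≈ 2.4162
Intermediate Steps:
w(O) = 2*O² (w(O) = O*(2*O) = 2*O²)
X = -3800 (X = -38*(-10)² = -38*100 = -19*200 = -3800)
(-3529 - 1591)/(X + 41²) = (-3529 - 1591)/(-3800 + 41²) = -5120/(-3800 + 1681) = -5120/(-2119) = -5120*(-1/2119) = 5120/2119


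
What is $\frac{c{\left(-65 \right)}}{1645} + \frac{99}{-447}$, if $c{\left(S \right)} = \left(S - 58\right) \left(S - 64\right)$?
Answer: $\frac{2309898}{245105} \approx 9.4241$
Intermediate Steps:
$c{\left(S \right)} = \left(-64 + S\right) \left(-58 + S\right)$ ($c{\left(S \right)} = \left(-58 + S\right) \left(-64 + S\right) = \left(-64 + S\right) \left(-58 + S\right)$)
$\frac{c{\left(-65 \right)}}{1645} + \frac{99}{-447} = \frac{3712 + \left(-65\right)^{2} - -7930}{1645} + \frac{99}{-447} = \left(3712 + 4225 + 7930\right) \frac{1}{1645} + 99 \left(- \frac{1}{447}\right) = 15867 \cdot \frac{1}{1645} - \frac{33}{149} = \frac{15867}{1645} - \frac{33}{149} = \frac{2309898}{245105}$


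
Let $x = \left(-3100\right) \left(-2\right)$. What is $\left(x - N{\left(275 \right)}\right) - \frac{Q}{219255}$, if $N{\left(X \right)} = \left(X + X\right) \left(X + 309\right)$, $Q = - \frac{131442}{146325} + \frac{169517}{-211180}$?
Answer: $- \frac{142278775574788333561}{451678652629500} \approx -3.15 \cdot 10^{5}$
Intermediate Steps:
$Q = - \frac{3504166439}{2060060900}$ ($Q = \left(-131442\right) \frac{1}{146325} + 169517 \left(- \frac{1}{211180}\right) = - \frac{43814}{48775} - \frac{169517}{211180} = - \frac{3504166439}{2060060900} \approx -1.701$)
$N{\left(X \right)} = 2 X \left(309 + X\right)$
$x = 6200$
$\left(x - N{\left(275 \right)}\right) - \frac{Q}{219255} = \left(6200 - 2 \cdot 275 \left(309 + 275\right)\right) - - \frac{3504166439}{2060060900 \cdot 219255} = \left(6200 - 2 \cdot 275 \cdot 584\right) - \left(- \frac{3504166439}{2060060900}\right) \frac{1}{219255} = \left(6200 - 321200\right) - - \frac{3504166439}{451678652629500} = \left(6200 - 321200\right) + \frac{3504166439}{451678652629500} = -315000 + \frac{3504166439}{451678652629500} = - \frac{142278775574788333561}{451678652629500}$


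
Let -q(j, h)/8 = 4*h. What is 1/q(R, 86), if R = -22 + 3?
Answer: -1/2752 ≈ -0.00036337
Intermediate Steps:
R = -19
q(j, h) = -32*h
1/q(R, 86) = 1/(-32*86) = 1/(-2752) = -1/2752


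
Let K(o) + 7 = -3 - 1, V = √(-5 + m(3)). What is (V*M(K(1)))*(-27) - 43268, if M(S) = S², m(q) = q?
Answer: -43268 - 3267*I*√2 ≈ -43268.0 - 4620.2*I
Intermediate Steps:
V = I*√2 (V = √(-5 + 3) = √(-2) = I*√2 ≈ 1.4142*I)
K(o) = -11 (K(o) = -7 + (-3 - 1) = -7 - 4 = -11)
(V*M(K(1)))*(-27) - 43268 = ((I*√2)*(-11)²)*(-27) - 43268 = ((I*√2)*121)*(-27) - 43268 = (121*I*√2)*(-27) - 43268 = -3267*I*√2 - 43268 = -43268 - 3267*I*√2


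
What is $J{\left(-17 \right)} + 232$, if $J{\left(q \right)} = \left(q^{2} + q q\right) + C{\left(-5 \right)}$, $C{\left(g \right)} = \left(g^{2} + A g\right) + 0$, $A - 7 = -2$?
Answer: $810$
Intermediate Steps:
$A = 5$ ($A = 7 - 2 = 5$)
$C{\left(g \right)} = g^{2} + 5 g$ ($C{\left(g \right)} = \left(g^{2} + 5 g\right) + 0 = g^{2} + 5 g$)
$J{\left(q \right)} = 2 q^{2}$ ($J{\left(q \right)} = \left(q^{2} + q q\right) - 5 \left(5 - 5\right) = \left(q^{2} + q^{2}\right) - 0 = 2 q^{2} + 0 = 2 q^{2}$)
$J{\left(-17 \right)} + 232 = 2 \left(-17\right)^{2} + 232 = 2 \cdot 289 + 232 = 578 + 232 = 810$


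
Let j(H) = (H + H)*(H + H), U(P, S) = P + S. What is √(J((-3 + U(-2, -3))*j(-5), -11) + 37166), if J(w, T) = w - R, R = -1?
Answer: √36367 ≈ 190.70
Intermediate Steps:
j(H) = 4*H² (j(H) = (2*H)*(2*H) = 4*H²)
J(w, T) = 1 + w (J(w, T) = w - 1*(-1) = w + 1 = 1 + w)
√(J((-3 + U(-2, -3))*j(-5), -11) + 37166) = √((1 + (-3 + (-2 - 3))*(4*(-5)²)) + 37166) = √((1 + (-3 - 5)*(4*25)) + 37166) = √((1 - 8*100) + 37166) = √((1 - 800) + 37166) = √(-799 + 37166) = √36367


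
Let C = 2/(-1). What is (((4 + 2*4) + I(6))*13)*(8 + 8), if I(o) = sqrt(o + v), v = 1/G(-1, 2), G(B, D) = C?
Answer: 2496 + 104*sqrt(22) ≈ 2983.8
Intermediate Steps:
C = -2 (C = 2*(-1) = -2)
G(B, D) = -2
v = -1/2 (v = 1/(-2) = -1/2 ≈ -0.50000)
I(o) = sqrt(-1/2 + o) (I(o) = sqrt(o - 1/2) = sqrt(-1/2 + o))
(((4 + 2*4) + I(6))*13)*(8 + 8) = (((4 + 2*4) + sqrt(-2 + 4*6)/2)*13)*(8 + 8) = (((4 + 8) + sqrt(-2 + 24)/2)*13)*16 = ((12 + sqrt(22)/2)*13)*16 = (156 + 13*sqrt(22)/2)*16 = 2496 + 104*sqrt(22)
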